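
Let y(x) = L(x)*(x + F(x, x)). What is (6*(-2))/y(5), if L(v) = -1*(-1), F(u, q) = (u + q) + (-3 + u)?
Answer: -12/17 ≈ -0.70588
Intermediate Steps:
F(u, q) = -3 + q + 2*u (F(u, q) = (q + u) + (-3 + u) = -3 + q + 2*u)
L(v) = 1
y(x) = -3 + 4*x (y(x) = 1*(x + (-3 + x + 2*x)) = 1*(x + (-3 + 3*x)) = 1*(-3 + 4*x) = -3 + 4*x)
(6*(-2))/y(5) = (6*(-2))/(-3 + 4*5) = -12/(-3 + 20) = -12/17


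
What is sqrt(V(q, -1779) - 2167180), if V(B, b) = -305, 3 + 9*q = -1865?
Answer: I*sqrt(2167485) ≈ 1472.2*I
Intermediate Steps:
q = -1868/9 (q = -1/3 + (1/9)*(-1865) = -1/3 - 1865/9 = -1868/9 ≈ -207.56)
sqrt(V(q, -1779) - 2167180) = sqrt(-305 - 2167180) = sqrt(-2167485) = I*sqrt(2167485)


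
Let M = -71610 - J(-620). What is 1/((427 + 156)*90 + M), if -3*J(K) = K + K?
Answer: -3/58660 ≈ -5.1142e-5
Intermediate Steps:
J(K) = -2*K/3 (J(K) = -(K + K)/3 = -2*K/3)
M = -216070/3 (M = -71610 - (-2)*(-620)/3 = -71610 - 1*1240/3 = -71610 - 1240/3 = -216070/3 ≈ -72023.)
1/((427 + 156)*90 + M) = 1/((427 + 156)*90 - 216070/3) = 1/(583*90 - 216070/3) = 1/(52470 - 216070/3) = 1/(-58660/3) = -3/58660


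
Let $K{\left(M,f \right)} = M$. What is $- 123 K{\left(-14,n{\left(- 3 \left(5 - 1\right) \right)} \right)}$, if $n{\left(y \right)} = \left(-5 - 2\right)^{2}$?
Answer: $1722$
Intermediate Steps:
$n{\left(y \right)} = 49$ ($n{\left(y \right)} = \left(-7\right)^{2} = 49$)
$- 123 K{\left(-14,n{\left(- 3 \left(5 - 1\right) \right)} \right)} = \left(-123\right) \left(-14\right) = 1722$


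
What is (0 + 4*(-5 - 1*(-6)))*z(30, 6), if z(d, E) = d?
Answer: 120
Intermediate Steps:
(0 + 4*(-5 - 1*(-6)))*z(30, 6) = (0 + 4*(-5 - 1*(-6)))*30 = (0 + 4*(-5 + 6))*30 = (0 + 4*1)*30 = (0 + 4)*30 = 4*30 = 120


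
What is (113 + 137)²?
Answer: 62500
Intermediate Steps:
(113 + 137)² = 250² = 62500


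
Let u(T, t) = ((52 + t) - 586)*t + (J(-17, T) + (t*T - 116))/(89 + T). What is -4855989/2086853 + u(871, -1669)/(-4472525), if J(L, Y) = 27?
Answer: -2351066213493583/746680177106000 ≈ -3.1487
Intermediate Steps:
u(T, t) = t*(-534 + t) + (-89 + T*t)/(89 + T) (u(T, t) = ((52 + t) - 586)*t + (27 + (t*T - 116))/(89 + T) = (-534 + t)*t + (27 + (T*t - 116))/(89 + T) = t*(-534 + t) + (27 + (-116 + T*t))/(89 + T) = t*(-534 + t) + (-89 + T*t)/(89 + T))
-4855989/2086853 + u(871, -1669)/(-4472525) = -4855989/2086853 + ((-89 - 47526*(-1669) + 89*(-1669)² + 871*(-1669)² - 533*871*(-1669))/(89 + 871))/(-4472525) = -4855989*1/2086853 + ((-89 + 79320894 + 89*2785561 + 871*2785561 + 774821567)/960)*(-1/4472525) = -4855989/2086853 + ((-89 + 79320894 + 247914929 + 2426223631 + 774821567)/960)*(-1/4472525) = -4855989/2086853 + ((1/960)*3528280932)*(-1/4472525) = -4855989/2086853 + (294023411/80)*(-1/4472525) = -4855989/2086853 - 294023411/357802000 = -2351066213493583/746680177106000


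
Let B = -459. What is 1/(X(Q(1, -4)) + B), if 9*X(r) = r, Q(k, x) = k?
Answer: -9/4130 ≈ -0.0021792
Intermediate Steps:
X(r) = r/9
1/(X(Q(1, -4)) + B) = 1/((1/9)*1 - 459) = 1/(1/9 - 459) = 1/(-4130/9) = -9/4130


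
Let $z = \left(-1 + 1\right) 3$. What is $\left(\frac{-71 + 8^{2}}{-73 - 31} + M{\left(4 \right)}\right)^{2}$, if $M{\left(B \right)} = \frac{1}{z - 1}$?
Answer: $\frac{9409}{10816} \approx 0.86992$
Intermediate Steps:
$z = 0$ ($z = 0 \cdot 3 = 0$)
$M{\left(B \right)} = -1$ ($M{\left(B \right)} = \frac{1}{0 - 1} = \frac{1}{-1} = -1$)
$\left(\frac{-71 + 8^{2}}{-73 - 31} + M{\left(4 \right)}\right)^{2} = \left(\frac{-71 + 8^{2}}{-73 - 31} - 1\right)^{2} = \left(\frac{-71 + 64}{-104} - 1\right)^{2} = \left(\left(-7\right) \left(- \frac{1}{104}\right) - 1\right)^{2} = \left(\frac{7}{104} - 1\right)^{2} = \left(- \frac{97}{104}\right)^{2} = \frac{9409}{10816}$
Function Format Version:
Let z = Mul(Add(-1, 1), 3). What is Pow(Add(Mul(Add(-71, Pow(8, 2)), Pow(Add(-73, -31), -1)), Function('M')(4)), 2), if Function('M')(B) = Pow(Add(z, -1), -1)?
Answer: Rational(9409, 10816) ≈ 0.86992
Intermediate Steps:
z = 0 (z = Mul(0, 3) = 0)
Function('M')(B) = -1 (Function('M')(B) = Pow(Add(0, -1), -1) = Pow(-1, -1) = -1)
Pow(Add(Mul(Add(-71, Pow(8, 2)), Pow(Add(-73, -31), -1)), Function('M')(4)), 2) = Pow(Add(Mul(Add(-71, Pow(8, 2)), Pow(Add(-73, -31), -1)), -1), 2) = Pow(Add(Mul(Add(-71, 64), Pow(-104, -1)), -1), 2) = Pow(Add(Mul(-7, Rational(-1, 104)), -1), 2) = Pow(Add(Rational(7, 104), -1), 2) = Pow(Rational(-97, 104), 2) = Rational(9409, 10816)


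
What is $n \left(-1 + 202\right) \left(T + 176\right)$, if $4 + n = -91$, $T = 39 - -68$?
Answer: $-5403885$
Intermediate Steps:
$T = 107$ ($T = 39 + 68 = 107$)
$n = -95$ ($n = -4 - 91 = -95$)
$n \left(-1 + 202\right) \left(T + 176\right) = - 95 \left(-1 + 202\right) \left(107 + 176\right) = - 95 \cdot 201 \cdot 283 = \left(-95\right) 56883 = -5403885$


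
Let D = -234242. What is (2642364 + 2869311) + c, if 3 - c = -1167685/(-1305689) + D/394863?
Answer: 405949452418948447/73652610801 ≈ 5.5117e+6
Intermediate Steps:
c = 198782346772/73652610801 (c = 3 - (-1167685/(-1305689) - 234242/394863) = 3 - (-1167685*(-1/1305689) - 234242*1/394863) = 3 - (1167685/1305689 - 234242/394863) = 3 - 1*22175485631/73652610801 = 3 - 22175485631/73652610801 = 198782346772/73652610801 ≈ 2.6989)
(2642364 + 2869311) + c = (2642364 + 2869311) + 198782346772/73652610801 = 5511675 + 198782346772/73652610801 = 405949452418948447/73652610801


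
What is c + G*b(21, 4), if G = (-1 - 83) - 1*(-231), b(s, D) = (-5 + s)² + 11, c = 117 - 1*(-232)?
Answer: 39598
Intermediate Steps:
c = 349 (c = 117 + 232 = 349)
b(s, D) = 11 + (-5 + s)²
G = 147 (G = -84 + 231 = 147)
c + G*b(21, 4) = 349 + 147*(11 + (-5 + 21)²) = 349 + 147*(11 + 16²) = 349 + 147*(11 + 256) = 349 + 147*267 = 349 + 39249 = 39598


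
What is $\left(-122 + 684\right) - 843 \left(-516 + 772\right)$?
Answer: $-215246$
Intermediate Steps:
$\left(-122 + 684\right) - 843 \left(-516 + 772\right) = 562 - 215808 = -215246$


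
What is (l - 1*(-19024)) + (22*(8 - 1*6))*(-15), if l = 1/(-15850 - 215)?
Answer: 295017659/16065 ≈ 18364.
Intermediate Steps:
l = -1/16065 (l = 1/(-16065) = -1/16065 ≈ -6.2247e-5)
(l - 1*(-19024)) + (22*(8 - 1*6))*(-15) = (-1/16065 - 1*(-19024)) + (22*(8 - 1*6))*(-15) = (-1/16065 + 19024) + (22*(8 - 6))*(-15) = 305620559/16065 + (22*2)*(-15) = 305620559/16065 + 44*(-15) = 305620559/16065 - 660 = 295017659/16065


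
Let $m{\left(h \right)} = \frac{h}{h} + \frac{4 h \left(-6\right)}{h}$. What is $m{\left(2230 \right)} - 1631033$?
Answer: $-1631056$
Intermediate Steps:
$m{\left(h \right)} = -23$ ($m{\left(h \right)} = 1 + \frac{\left(-24\right) h}{h} = 1 - 24 = -23$)
$m{\left(2230 \right)} - 1631033 = -23 - 1631033 = -1631056$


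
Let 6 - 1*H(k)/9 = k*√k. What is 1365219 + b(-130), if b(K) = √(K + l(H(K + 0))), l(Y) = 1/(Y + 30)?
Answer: 1365219 + √(-130 + 1/(84 + 1170*I*√130)) ≈ 1.3652e+6 - 11.402*I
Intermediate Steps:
H(k) = 54 - 9*k^(3/2) (H(k) = 54 - 9*k*√k = 54 - 9*k^(3/2))
l(Y) = 1/(30 + Y)
b(K) = √(K + 1/(84 - 9*K^(3/2))) (b(K) = √(K + 1/(30 + (54 - 9*(K + 0)^(3/2)))) = √(K + 1/(30 + (54 - 9*K^(3/2)))) = √(K + 1/(84 - 9*K^(3/2))))
1365219 + b(-130) = 1365219 + √(-130 - 1/(-84 + 9*(-130)^(3/2))) = 1365219 + √(-130 - 1/(-84 + 9*(-130*I*√130))) = 1365219 + √(-130 - 1/(-84 - 1170*I*√130))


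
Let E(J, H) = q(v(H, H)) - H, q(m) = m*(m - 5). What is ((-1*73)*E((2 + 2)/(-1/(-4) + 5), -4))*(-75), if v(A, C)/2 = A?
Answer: 591300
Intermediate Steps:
v(A, C) = 2*A
q(m) = m*(-5 + m)
E(J, H) = -H + 2*H*(-5 + 2*H) (E(J, H) = (2*H)*(-5 + 2*H) - H = 2*H*(-5 + 2*H) - H = -H + 2*H*(-5 + 2*H))
((-1*73)*E((2 + 2)/(-1/(-4) + 5), -4))*(-75) = ((-1*73)*(-4*(-11 + 4*(-4))))*(-75) = -(-292)*(-11 - 16)*(-75) = -(-292)*(-27)*(-75) = -73*108*(-75) = -7884*(-75) = 591300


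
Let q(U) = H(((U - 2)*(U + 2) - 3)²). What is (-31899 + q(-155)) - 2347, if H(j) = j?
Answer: 576830078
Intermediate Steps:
q(U) = (-3 + (-2 + U)*(2 + U))² (q(U) = ((U - 2)*(U + 2) - 3)² = ((-2 + U)*(2 + U) - 3)² = (-3 + (-2 + U)*(2 + U))²)
(-31899 + q(-155)) - 2347 = (-31899 + (-7 + (-155)²)²) - 2347 = (-31899 + (-7 + 24025)²) - 2347 = (-31899 + 24018²) - 2347 = (-31899 + 576864324) - 2347 = 576832425 - 2347 = 576830078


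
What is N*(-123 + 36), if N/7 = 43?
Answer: -26187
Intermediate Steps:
N = 301 (N = 7*43 = 301)
N*(-123 + 36) = 301*(-123 + 36) = 301*(-87) = -26187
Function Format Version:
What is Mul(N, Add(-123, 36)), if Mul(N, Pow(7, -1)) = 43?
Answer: -26187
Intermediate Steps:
N = 301 (N = Mul(7, 43) = 301)
Mul(N, Add(-123, 36)) = Mul(301, Add(-123, 36)) = Mul(301, -87) = -26187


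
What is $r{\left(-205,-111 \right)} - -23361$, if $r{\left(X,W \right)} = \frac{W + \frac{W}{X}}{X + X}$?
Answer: $\frac{981757347}{42025} \approx 23361.0$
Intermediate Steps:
$r{\left(X,W \right)} = \frac{W + \frac{W}{X}}{2 X}$
$r{\left(-205,-111 \right)} - -23361 = \frac{1}{2} \left(-111\right) \frac{1}{42025} \left(1 - 205\right) - -23361 = \frac{1}{2} \left(-111\right) \frac{1}{42025} \left(-204\right) + 23361 = \frac{11322}{42025} + 23361 = \frac{981757347}{42025}$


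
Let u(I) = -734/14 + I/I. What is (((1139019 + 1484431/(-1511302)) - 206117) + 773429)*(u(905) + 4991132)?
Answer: 3465241930479607634/406889 ≈ 8.5164e+12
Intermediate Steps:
u(I) = -360/7 (u(I) = -734*1/14 + 1 = -367/7 + 1 = -360/7)
(((1139019 + 1484431/(-1511302)) - 206117) + 773429)*(u(905) + 4991132) = (((1139019 + 1484431/(-1511302)) - 206117) + 773429)*(-360/7 + 4991132) = (((1139019 + 1484431*(-1/1511302)) - 206117) + 773429)*(34937564/7) = (((1139019 - 114187/116254) - 206117) + 773429)*(34937564/7) = ((132415400639/116254 - 206117) + 773429)*(34937564/7) = (108453474921/116254 + 773429)*(34937564/7) = (198367689887/116254)*(34937564/7) = 3465241930479607634/406889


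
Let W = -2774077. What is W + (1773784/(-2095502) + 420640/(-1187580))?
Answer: -172587629197215533/62214406629 ≈ -2.7741e+6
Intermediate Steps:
W + (1773784/(-2095502) + 420640/(-1187580)) = -2774077 + (1773784/(-2095502) + 420640/(-1187580)) = -2774077 + (1773784*(-1/2095502) + 420640*(-1/1187580)) = -2774077 + (-886892/1047751 - 21032/59379) = -2774077 - 74699059100/62214406629 = -172587629197215533/62214406629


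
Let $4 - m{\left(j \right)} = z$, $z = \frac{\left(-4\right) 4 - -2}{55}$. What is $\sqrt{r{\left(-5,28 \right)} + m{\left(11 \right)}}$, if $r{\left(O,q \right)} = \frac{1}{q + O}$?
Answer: $\frac{\sqrt{6877805}}{1265} \approx 2.0732$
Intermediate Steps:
$z = - \frac{14}{55}$ ($z = \left(-16 + \left(-3 + 5\right)\right) \frac{1}{55} = \left(-16 + 2\right) \frac{1}{55} = \left(-14\right) \frac{1}{55} = - \frac{14}{55} \approx -0.25455$)
$r{\left(O,q \right)} = \frac{1}{O + q}$
$m{\left(j \right)} = \frac{234}{55}$ ($m{\left(j \right)} = 4 - - \frac{14}{55} = 4 + \frac{14}{55} = \frac{234}{55}$)
$\sqrt{r{\left(-5,28 \right)} + m{\left(11 \right)}} = \sqrt{\frac{1}{-5 + 28} + \frac{234}{55}} = \sqrt{\frac{1}{23} + \frac{234}{55}} = \sqrt{\frac{5437}{1265}} = \frac{\sqrt{6877805}}{1265}$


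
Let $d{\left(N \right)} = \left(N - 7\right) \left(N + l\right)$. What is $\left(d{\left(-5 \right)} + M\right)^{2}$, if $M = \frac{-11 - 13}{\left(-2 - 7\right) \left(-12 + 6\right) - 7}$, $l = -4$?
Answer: $\frac{25522704}{2209} \approx 11554.0$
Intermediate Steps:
$d{\left(N \right)} = \left(-7 + N\right) \left(-4 + N\right)$ ($d{\left(N \right)} = \left(N - 7\right) \left(N - 4\right) = \left(-7 + N\right) \left(-4 + N\right)$)
$M = - \frac{24}{47}$ ($M = - \frac{24}{\left(-9\right) \left(-6\right) - 7} = - \frac{24}{54 - 7} = - \frac{24}{47} \approx -0.51064$)
$\left(d{\left(-5 \right)} + M\right)^{2} = \left(\left(28 + \left(-5\right)^{2} - -55\right) - \frac{24}{47}\right)^{2} = \left(\left(28 + 25 + 55\right) - \frac{24}{47}\right)^{2} = \left(108 - \frac{24}{47}\right)^{2} = \left(\frac{5052}{47}\right)^{2} = \frac{25522704}{2209}$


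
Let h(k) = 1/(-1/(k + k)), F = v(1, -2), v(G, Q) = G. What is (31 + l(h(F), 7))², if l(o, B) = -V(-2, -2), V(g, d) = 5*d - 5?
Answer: 2116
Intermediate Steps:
F = 1
V(g, d) = -5 + 5*d
h(k) = -2*k (h(k) = 1/(-1/(2*k)) = -2*k)
l(o, B) = 15 (l(o, B) = -(-5 + 5*(-2)) = -(-5 - 10) = -1*(-15) = 15)
(31 + l(h(F), 7))² = (31 + 15)² = 46² = 2116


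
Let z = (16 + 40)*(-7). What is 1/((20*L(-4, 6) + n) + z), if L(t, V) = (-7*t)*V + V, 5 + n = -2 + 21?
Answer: 1/3102 ≈ 0.00032237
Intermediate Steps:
n = 14 (n = -5 + (-2 + 21) = -5 + 19 = 14)
L(t, V) = V - 7*V*t (L(t, V) = -7*V*t + V = V - 7*V*t)
z = -392 (z = 56*(-7) = -392)
1/((20*L(-4, 6) + n) + z) = 1/((20*(6*(1 - 7*(-4))) + 14) - 392) = 1/((20*(6*(1 + 28)) + 14) - 392) = 1/((20*(6*29) + 14) - 392) = 1/((20*174 + 14) - 392) = 1/((3480 + 14) - 392) = 1/(3494 - 392) = 1/3102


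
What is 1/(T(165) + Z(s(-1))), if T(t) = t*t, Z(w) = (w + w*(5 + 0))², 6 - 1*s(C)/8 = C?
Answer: 1/140121 ≈ 7.1367e-6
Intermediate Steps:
s(C) = 48 - 8*C
Z(w) = 36*w² (Z(w) = (w + w*5)² = (w + 5*w)² = (6*w)² = 36*w²)
T(t) = t²
1/(T(165) + Z(s(-1))) = 1/(165² + 36*(48 - 8*(-1))²) = 1/(27225 + 36*(48 + 8)²) = 1/(27225 + 36*56²) = 1/(27225 + 36*3136) = 1/(27225 + 112896) = 1/140121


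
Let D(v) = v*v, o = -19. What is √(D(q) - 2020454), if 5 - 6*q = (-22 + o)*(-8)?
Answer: I*√72632015/6 ≈ 1420.4*I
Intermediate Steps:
q = -323/6 (q = ⅚ - (-22 - 19)*(-8)/6 = ⅚ - (-41)*(-8)/6 = ⅚ - ⅙*328 = ⅚ - 164/3 = -323/6 ≈ -53.833)
D(v) = v²
√(D(q) - 2020454) = √((-323/6)² - 2020454) = √(104329/36 - 2020454) = √(-72632015/36) = I*√72632015/6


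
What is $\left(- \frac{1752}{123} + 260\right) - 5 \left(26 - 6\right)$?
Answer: $\frac{5976}{41} \approx 145.76$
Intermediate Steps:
$\left(- \frac{1752}{123} + 260\right) - 5 \left(26 - 6\right) = \left(\left(-1752\right) \frac{1}{123} + 260\right) - 100 = \left(- \frac{584}{41} + 260\right) - 100 = \frac{10076}{41} - 100 = \frac{5976}{41}$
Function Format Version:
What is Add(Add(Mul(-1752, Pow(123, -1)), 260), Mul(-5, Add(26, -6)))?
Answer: Rational(5976, 41) ≈ 145.76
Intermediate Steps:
Add(Add(Mul(-1752, Pow(123, -1)), 260), Mul(-5, Add(26, -6))) = Add(Add(Mul(-1752, Rational(1, 123)), 260), Mul(-5, 20)) = Add(Add(Rational(-584, 41), 260), -100) = Add(Rational(10076, 41), -100) = Rational(5976, 41)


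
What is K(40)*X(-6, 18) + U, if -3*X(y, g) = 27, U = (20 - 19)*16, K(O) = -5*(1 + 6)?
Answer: 331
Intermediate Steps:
K(O) = -35 (K(O) = -5*7 = -35)
U = 16 (U = 1*16 = 16)
X(y, g) = -9 (X(y, g) = -⅓*27 = -9)
K(40)*X(-6, 18) + U = -35*(-9) + 16 = 315 + 16 = 331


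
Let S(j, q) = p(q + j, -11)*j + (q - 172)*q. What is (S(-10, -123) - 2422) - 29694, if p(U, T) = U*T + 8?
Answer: -10541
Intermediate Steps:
p(U, T) = 8 + T*U (p(U, T) = T*U + 8 = 8 + T*U)
S(j, q) = j*(8 - 11*j - 11*q) + q*(-172 + q) (S(j, q) = (8 - 11*(q + j))*j + (q - 172)*q = (8 - 11*(j + q))*j + (-172 + q)*q = (8 + (-11*j - 11*q))*j + q*(-172 + q) = (8 - 11*j - 11*q)*j + q*(-172 + q) = j*(8 - 11*j - 11*q) + q*(-172 + q))
(S(-10, -123) - 2422) - 29694 = (((-123)² - 172*(-123) - 1*(-10)*(-8 + 11*(-10) + 11*(-123))) - 2422) - 29694 = ((15129 + 21156 - 1*(-10)*(-8 - 110 - 1353)) - 2422) - 29694 = ((15129 + 21156 - 1*(-10)*(-1471)) - 2422) - 29694 = ((15129 + 21156 - 14710) - 2422) - 29694 = (21575 - 2422) - 29694 = 19153 - 29694 = -10541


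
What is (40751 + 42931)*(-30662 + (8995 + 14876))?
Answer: -568284462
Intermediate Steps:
(40751 + 42931)*(-30662 + (8995 + 14876)) = 83682*(-30662 + 23871) = 83682*(-6791) = -568284462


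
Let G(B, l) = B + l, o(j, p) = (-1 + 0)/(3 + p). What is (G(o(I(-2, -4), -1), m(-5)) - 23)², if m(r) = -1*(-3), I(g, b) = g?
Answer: 1681/4 ≈ 420.25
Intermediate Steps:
o(j, p) = -1/(3 + p)
m(r) = 3
(G(o(I(-2, -4), -1), m(-5)) - 23)² = ((-1/(3 - 1) + 3) - 23)² = ((-1/2 + 3) - 23)² = ((-1*½ + 3) - 23)² = ((-½ + 3) - 23)² = (5/2 - 23)² = (-41/2)² = 1681/4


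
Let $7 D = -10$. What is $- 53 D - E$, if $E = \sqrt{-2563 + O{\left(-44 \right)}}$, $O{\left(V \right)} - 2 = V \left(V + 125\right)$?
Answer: $\frac{530}{7} - 35 i \sqrt{5} \approx 75.714 - 78.262 i$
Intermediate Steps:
$D = - \frac{10}{7}$ ($D = \frac{1}{7} \left(-10\right) = - \frac{10}{7} \approx -1.4286$)
$O{\left(V \right)} = 2 + V \left(125 + V\right)$ ($O{\left(V \right)} = 2 + V \left(V + 125\right) = 2 + V \left(125 + V\right)$)
$E = 35 i \sqrt{5}$ ($E = \sqrt{-2563 + \left(2 + \left(-44\right)^{2} + 125 \left(-44\right)\right)} = \sqrt{-2563 + \left(2 + 1936 - 5500\right)} = \sqrt{-2563 - 3562} = \sqrt{-6125} = 35 i \sqrt{5} \approx 78.262 i$)
$- 53 D - E = \left(-53\right) \left(- \frac{10}{7}\right) - 35 i \sqrt{5} = \frac{530}{7} - 35 i \sqrt{5}$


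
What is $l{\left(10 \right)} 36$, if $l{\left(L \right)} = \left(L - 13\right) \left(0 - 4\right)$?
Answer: $432$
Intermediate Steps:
$l{\left(L \right)} = 52 - 4 L$ ($l{\left(L \right)} = \left(-13 + L\right) \left(-4\right) = 52 - 4 L$)
$l{\left(10 \right)} 36 = \left(52 - 40\right) 36 = 12 \cdot 36 = 432$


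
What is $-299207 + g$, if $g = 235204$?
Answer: $-64003$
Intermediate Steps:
$-299207 + g = -299207 + 235204 = -64003$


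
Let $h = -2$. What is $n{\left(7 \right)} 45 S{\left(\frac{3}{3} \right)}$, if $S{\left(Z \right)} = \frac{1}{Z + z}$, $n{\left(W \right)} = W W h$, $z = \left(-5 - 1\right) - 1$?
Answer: $735$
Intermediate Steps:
$z = -7$ ($z = -6 - 1 = -7$)
$n{\left(W \right)} = - 2 W^{2}$ ($n{\left(W \right)} = W W \left(-2\right) = W^{2} \left(-2\right) = - 2 W^{2}$)
$S{\left(Z \right)} = \frac{1}{-7 + Z}$ ($S{\left(Z \right)} = \frac{1}{Z - 7} = \frac{1}{-7 + Z}$)
$n{\left(7 \right)} 45 S{\left(\frac{3}{3} \right)} = \frac{- 2 \cdot 7^{2} \cdot 45}{-7 + \frac{3}{3}} = \frac{\left(-2\right) 49 \cdot 45}{-7 + 3 \cdot \frac{1}{3}} = \frac{\left(-98\right) 45}{-7 + 1} = - \frac{4410}{-6} = \left(-4410\right) \left(- \frac{1}{6}\right) = 735$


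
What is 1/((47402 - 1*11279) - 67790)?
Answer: -1/31667 ≈ -3.1579e-5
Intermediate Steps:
1/((47402 - 1*11279) - 67790) = 1/((47402 - 11279) - 67790) = 1/(36123 - 67790) = 1/(-31667) = -1/31667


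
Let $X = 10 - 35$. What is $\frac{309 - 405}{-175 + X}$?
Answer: $\frac{12}{25} \approx 0.48$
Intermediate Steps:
$X = -25$ ($X = 10 - 35 = -25$)
$\frac{309 - 405}{-175 + X} = \frac{309 - 405}{-175 - 25} = - \frac{96}{-200} = \left(-96\right) \left(- \frac{1}{200}\right) = \frac{12}{25}$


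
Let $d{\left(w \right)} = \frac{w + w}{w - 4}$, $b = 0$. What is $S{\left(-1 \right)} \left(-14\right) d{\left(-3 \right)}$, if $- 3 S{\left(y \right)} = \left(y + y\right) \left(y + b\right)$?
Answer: $8$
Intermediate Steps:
$d{\left(w \right)} = \frac{2 w}{-4 + w}$
$S{\left(y \right)} = - \frac{2 y^{2}}{3}$ ($S{\left(y \right)} = - \frac{\left(y + y\right) \left(y + 0\right)}{3} = - \frac{2 y y}{3} = - \frac{2 y^{2}}{3}$)
$S{\left(-1 \right)} \left(-14\right) d{\left(-3 \right)} = - \frac{2 \left(-1\right)^{2}}{3} \left(-14\right) 2 \left(-3\right) \frac{1}{-4 - 3} = \left(- \frac{2}{3}\right) 1 \left(-14\right) 2 \left(-3\right) \frac{1}{-7} = \left(- \frac{2}{3}\right) \left(-14\right) 2 \left(-3\right) \left(- \frac{1}{7}\right) = \frac{28}{3} \cdot \frac{6}{7} = 8$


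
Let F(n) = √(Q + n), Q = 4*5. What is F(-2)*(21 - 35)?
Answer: -42*√2 ≈ -59.397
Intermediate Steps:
Q = 20
F(n) = √(20 + n)
F(-2)*(21 - 35) = √(20 - 2)*(21 - 35) = √18*(-14) = (3*√2)*(-14) = -42*√2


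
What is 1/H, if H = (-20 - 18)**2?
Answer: 1/1444 ≈ 0.00069252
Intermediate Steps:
H = 1444 (H = (-38)**2 = 1444)
1/H = 1/1444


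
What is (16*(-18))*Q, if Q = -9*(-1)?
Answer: -2592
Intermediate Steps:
Q = 9
(16*(-18))*Q = (16*(-18))*9 = -288*9 = -2592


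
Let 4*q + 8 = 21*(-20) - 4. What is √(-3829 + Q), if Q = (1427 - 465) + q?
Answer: 5*I*√119 ≈ 54.544*I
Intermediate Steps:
q = -108 (q = -2 + (21*(-20) - 4)/4 = -2 + (-420 - 4)/4 = -2 + (¼)*(-424) = -2 - 106 = -108)
Q = 854 (Q = (1427 - 465) - 108 = 962 - 108 = 854)
√(-3829 + Q) = √(-3829 + 854) = √(-2975) = 5*I*√119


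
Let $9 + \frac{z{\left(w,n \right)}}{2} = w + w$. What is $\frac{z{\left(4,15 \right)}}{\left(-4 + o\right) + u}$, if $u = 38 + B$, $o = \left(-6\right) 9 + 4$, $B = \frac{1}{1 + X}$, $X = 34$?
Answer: $\frac{70}{559} \approx 0.12522$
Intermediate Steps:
$z{\left(w,n \right)} = -18 + 4 w$ ($z{\left(w,n \right)} = -18 + 2 \left(w + w\right) = -18 + 2 \cdot 2 w = -18 + 4 w$)
$B = \frac{1}{35}$ ($B = \frac{1}{1 + 34} = \frac{1}{35} \approx 0.028571$)
$o = -50$ ($o = -54 + 4 = -50$)
$u = \frac{1331}{35}$ ($u = 38 + \frac{1}{35} = \frac{1331}{35} \approx 38.029$)
$\frac{z{\left(4,15 \right)}}{\left(-4 + o\right) + u} = \frac{-18 + 4 \cdot 4}{\left(-4 - 50\right) + \frac{1331}{35}} = \frac{-18 + 16}{-54 + \frac{1331}{35}} = - \frac{2}{- \frac{559}{35}} = \left(-2\right) \left(- \frac{35}{559}\right) = \frac{70}{559}$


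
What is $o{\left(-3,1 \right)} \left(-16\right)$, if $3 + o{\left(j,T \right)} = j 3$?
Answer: $192$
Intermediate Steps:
$o{\left(j,T \right)} = -3 + 3 j$ ($o{\left(j,T \right)} = -3 + j 3 = -3 + 3 j$)
$o{\left(-3,1 \right)} \left(-16\right) = \left(-3 + 3 \left(-3\right)\right) \left(-16\right) = \left(-3 - 9\right) \left(-16\right) = \left(-12\right) \left(-16\right) = 192$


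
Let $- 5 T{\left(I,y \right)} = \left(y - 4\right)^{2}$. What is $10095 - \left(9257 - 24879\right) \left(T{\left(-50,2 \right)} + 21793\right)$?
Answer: $\frac{1702239217}{5} \approx 3.4045 \cdot 10^{8}$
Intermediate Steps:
$T{\left(I,y \right)} = - \frac{\left(-4 + y\right)^{2}}{5}$ ($T{\left(I,y \right)} = - \frac{\left(y - 4\right)^{2}}{5} = - \frac{\left(-4 + y\right)^{2}}{5}$)
$10095 - \left(9257 - 24879\right) \left(T{\left(-50,2 \right)} + 21793\right) = 10095 - \left(9257 - 24879\right) \left(- \frac{\left(-4 + 2\right)^{2}}{5} + 21793\right) = 10095 - - 15622 \left(- \frac{\left(-2\right)^{2}}{5} + 21793\right) = 10095 - - 15622 \left(\left(- \frac{1}{5}\right) 4 + 21793\right) = 10095 - - 15622 \left(- \frac{4}{5} + 21793\right) = 10095 - \left(-15622\right) \frac{108961}{5} = 10095 - - \frac{1702188742}{5} = 10095 + \frac{1702188742}{5} = \frac{1702239217}{5}$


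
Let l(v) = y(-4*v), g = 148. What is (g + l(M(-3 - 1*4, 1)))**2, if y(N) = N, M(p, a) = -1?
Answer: 23104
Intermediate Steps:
l(v) = -4*v
(g + l(M(-3 - 1*4, 1)))**2 = (148 - 4*(-1))**2 = (148 + 4)**2 = 152**2 = 23104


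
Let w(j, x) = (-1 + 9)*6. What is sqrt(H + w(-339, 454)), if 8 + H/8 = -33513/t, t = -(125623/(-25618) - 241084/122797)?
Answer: 64*I*sqrt(4449924049403194595326)/21602217443 ≈ 197.63*I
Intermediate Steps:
t = 21602217443/3145813546 (t = -(125623*(-1/25618) - 241084*1/122797) = -(-125623/25618 - 241084/122797) = -1*(-21602217443/3145813546) = 21602217443/3145813546 ≈ 6.8670)
w(j, x) = 48 (w(j, x) = 8*6 = 48)
H = -844787736853136/21602217443 (H = -64 + 8*(-33513/21602217443/3145813546) = -64 + 8*(-33513*3145813546/21602217443) = -64 + 8*(-105425649367098/21602217443) = -64 - 843405194936784/21602217443 = -844787736853136/21602217443 ≈ -39107.)
sqrt(H + w(-339, 454)) = sqrt(-844787736853136/21602217443 + 48) = sqrt(-843750830415872/21602217443) = 64*I*sqrt(4449924049403194595326)/21602217443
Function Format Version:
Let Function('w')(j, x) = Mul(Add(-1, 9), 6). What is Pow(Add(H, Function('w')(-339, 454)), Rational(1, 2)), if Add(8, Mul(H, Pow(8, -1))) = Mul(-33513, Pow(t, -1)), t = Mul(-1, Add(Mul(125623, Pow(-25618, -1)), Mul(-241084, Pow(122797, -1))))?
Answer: Mul(Rational(64, 21602217443), I, Pow(4449924049403194595326, Rational(1, 2))) ≈ Mul(197.63, I)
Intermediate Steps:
t = Rational(21602217443, 3145813546) (t = Mul(-1, Add(Mul(125623, Rational(-1, 25618)), Mul(-241084, Rational(1, 122797)))) = Mul(-1, Add(Rational(-125623, 25618), Rational(-241084, 122797))) = Mul(-1, Rational(-21602217443, 3145813546)) = Rational(21602217443, 3145813546) ≈ 6.8670)
Function('w')(j, x) = 48 (Function('w')(j, x) = Mul(8, 6) = 48)
H = Rational(-844787736853136, 21602217443) (H = Add(-64, Mul(8, Mul(-33513, Pow(Rational(21602217443, 3145813546), -1)))) = Add(-64, Mul(8, Mul(-33513, Rational(3145813546, 21602217443)))) = Add(-64, Mul(8, Rational(-105425649367098, 21602217443))) = Add(-64, Rational(-843405194936784, 21602217443)) = Rational(-844787736853136, 21602217443) ≈ -39107.)
Pow(Add(H, Function('w')(-339, 454)), Rational(1, 2)) = Pow(Add(Rational(-844787736853136, 21602217443), 48), Rational(1, 2)) = Pow(Rational(-843750830415872, 21602217443), Rational(1, 2)) = Mul(Rational(64, 21602217443), I, Pow(4449924049403194595326, Rational(1, 2)))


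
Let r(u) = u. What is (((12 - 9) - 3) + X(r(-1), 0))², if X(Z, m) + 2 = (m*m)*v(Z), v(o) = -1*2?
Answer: 4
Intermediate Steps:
v(o) = -2
X(Z, m) = -2 - 2*m² (X(Z, m) = -2 + (m*m)*(-2) = -2 + m²*(-2) = -2 - 2*m²)
(((12 - 9) - 3) + X(r(-1), 0))² = (((12 - 9) - 3) + (-2 - 2*0²))² = ((3 - 3) + (-2 - 2*0))² = (0 + (-2 + 0))² = (0 - 2)² = (-2)² = 4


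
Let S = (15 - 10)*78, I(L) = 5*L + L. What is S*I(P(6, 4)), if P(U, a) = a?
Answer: 9360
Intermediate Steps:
I(L) = 6*L
S = 390 (S = 5*78 = 390)
S*I(P(6, 4)) = 390*(6*4) = 390*24 = 9360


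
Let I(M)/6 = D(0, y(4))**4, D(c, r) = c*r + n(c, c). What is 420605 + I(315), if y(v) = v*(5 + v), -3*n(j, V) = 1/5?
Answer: 7097709377/16875 ≈ 4.2061e+5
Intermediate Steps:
n(j, V) = -1/15 (n(j, V) = -1/3/5 = -1/3*1/5 = -1/15)
D(c, r) = -1/15 + c*r (D(c, r) = c*r - 1/15 = -1/15 + c*r)
I(M) = 2/16875 (I(M) = 6*(-1/15 + 0*(4*(5 + 4)))**4 = 6*(-1/15 + 0*(4*9))**4 = 6*(-1/15 + 0*36)**4 = 6*(-1/15 + 0)**4 = 6*(-1/15)**4 = 6*(1/50625) = 2/16875)
420605 + I(315) = 420605 + 2/16875 = 7097709377/16875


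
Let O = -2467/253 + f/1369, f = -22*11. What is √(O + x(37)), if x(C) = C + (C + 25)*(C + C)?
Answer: 4*√25275689483/9361 ≈ 67.934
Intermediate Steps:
f = -242
x(C) = C + 2*C*(25 + C) (x(C) = C + (25 + C)*(2*C) = C + 2*C*(25 + C))
O = -3438549/346357 (O = -2467/253 - 242/1369 = -3438549/346357 ≈ -9.9278)
√(O + x(37)) = √(-3438549/346357 + 37*(51 + 2*37)) = √(-3438549/346357 + 37*(51 + 74)) = √(-3438549/346357 + 37*125) = √(-3438549/346357 + 4625) = √(1598462576/346357) = 4*√25275689483/9361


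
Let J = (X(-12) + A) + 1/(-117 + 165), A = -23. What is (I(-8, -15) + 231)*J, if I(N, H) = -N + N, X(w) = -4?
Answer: -99715/16 ≈ -6232.2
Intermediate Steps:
I(N, H) = 0
J = -1295/48 (J = (-4 - 23) + 1/(-117 + 165) = -27 + 1/48 = -1295/48 ≈ -26.979)
(I(-8, -15) + 231)*J = (0 + 231)*(-1295/48) = 231*(-1295/48) = -99715/16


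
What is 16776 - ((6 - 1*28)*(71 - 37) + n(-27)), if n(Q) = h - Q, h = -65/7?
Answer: 122544/7 ≈ 17506.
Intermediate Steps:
h = -65/7 (h = -65*1/7 = -65/7 ≈ -9.2857)
n(Q) = -65/7 - Q
16776 - ((6 - 1*28)*(71 - 37) + n(-27)) = 16776 - ((6 - 1*28)*(71 - 37) + (-65/7 - 1*(-27))) = 16776 - ((6 - 28)*34 + (-65/7 + 27)) = 16776 - (-22*34 + 124/7) = 16776 - (-748 + 124/7) = 16776 - 1*(-5112/7) = 16776 + 5112/7 = 122544/7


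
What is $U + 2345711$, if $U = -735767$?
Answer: $1609944$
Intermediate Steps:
$U + 2345711 = -735767 + 2345711 = 1609944$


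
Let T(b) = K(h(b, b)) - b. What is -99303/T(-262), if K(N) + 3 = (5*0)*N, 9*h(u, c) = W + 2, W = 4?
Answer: -99303/259 ≈ -383.41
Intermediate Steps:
h(u, c) = ⅔ (h(u, c) = (4 + 2)/9 = (⅑)*6 = ⅔)
K(N) = -3 (K(N) = -3 + (5*0)*N = -3 + 0*N = -3 + 0 = -3)
T(b) = -3 - b
-99303/T(-262) = -99303/(-3 - 1*(-262)) = -99303/(-3 + 262) = -99303/259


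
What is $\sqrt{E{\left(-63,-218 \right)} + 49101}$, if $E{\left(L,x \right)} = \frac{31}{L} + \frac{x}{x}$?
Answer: $\frac{\sqrt{21653765}}{21} \approx 221.59$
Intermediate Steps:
$E{\left(L,x \right)} = 1 + \frac{31}{L}$ ($E{\left(L,x \right)} = \frac{31}{L} + 1 = 1 + \frac{31}{L}$)
$\sqrt{E{\left(-63,-218 \right)} + 49101} = \sqrt{\frac{31 - 63}{-63} + 49101} = \sqrt{\left(- \frac{1}{63}\right) \left(-32\right) + 49101} = \sqrt{\frac{32}{63} + 49101} = \sqrt{\frac{3093395}{63}} = \frac{\sqrt{21653765}}{21}$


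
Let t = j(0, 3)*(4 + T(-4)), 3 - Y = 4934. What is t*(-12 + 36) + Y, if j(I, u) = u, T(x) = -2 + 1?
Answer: -4715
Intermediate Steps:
Y = -4931 (Y = 3 - 1*4934 = 3 - 4934 = -4931)
T(x) = -1
t = 9 (t = 3*(4 - 1) = 3*3 = 9)
t*(-12 + 36) + Y = 9*(-12 + 36) - 4931 = 9*24 - 4931 = 216 - 4931 = -4715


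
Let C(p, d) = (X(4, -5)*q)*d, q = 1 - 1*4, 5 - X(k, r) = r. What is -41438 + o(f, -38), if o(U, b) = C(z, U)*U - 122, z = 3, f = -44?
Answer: -99640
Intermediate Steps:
X(k, r) = 5 - r
q = -3 (q = 1 - 4 = -3)
C(p, d) = -30*d (C(p, d) = ((5 - 1*(-5))*(-3))*d = ((5 + 5)*(-3))*d = (10*(-3))*d = -30*d)
o(U, b) = -122 - 30*U**2 (o(U, b) = (-30*U)*U - 122 = -30*U**2 - 122 = -122 - 30*U**2)
-41438 + o(f, -38) = -41438 + (-122 - 30*(-44)**2) = -41438 + (-122 - 30*1936) = -41438 + (-122 - 58080) = -41438 - 58202 = -99640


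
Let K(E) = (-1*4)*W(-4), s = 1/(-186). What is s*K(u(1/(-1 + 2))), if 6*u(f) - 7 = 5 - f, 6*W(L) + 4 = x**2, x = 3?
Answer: 5/279 ≈ 0.017921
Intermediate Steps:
W(L) = 5/6 (W(L) = -2/3 + (1/6)*3**2 = -2/3 + (1/6)*9 = -2/3 + 3/2 = 5/6)
u(f) = 2 - f/6 (u(f) = 7/6 + (5 - f)/6 = 7/6 + (5/6 - f/6) = 2 - f/6)
s = -1/186 ≈ -0.0053763
K(E) = -10/3 (K(E) = -1*4*(5/6) = -4*5/6 = -10/3)
s*K(u(1/(-1 + 2))) = -1/186*(-10/3) = 5/279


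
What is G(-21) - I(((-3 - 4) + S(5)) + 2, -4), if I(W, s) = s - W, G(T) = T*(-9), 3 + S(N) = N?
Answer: 190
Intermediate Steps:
S(N) = -3 + N
G(T) = -9*T
G(-21) - I(((-3 - 4) + S(5)) + 2, -4) = -9*(-21) - (-4 - (((-3 - 4) + (-3 + 5)) + 2)) = 189 - (-4 - ((-7 + 2) + 2)) = 189 - (-4 - (-5 + 2)) = 189 - (-4 - 1*(-3)) = 189 - (-4 + 3) = 189 - 1*(-1) = 189 + 1 = 190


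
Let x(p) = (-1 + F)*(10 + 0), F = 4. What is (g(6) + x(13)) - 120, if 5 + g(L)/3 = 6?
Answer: -87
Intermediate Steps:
g(L) = 3 (g(L) = -15 + 3*6 = -15 + 18 = 3)
x(p) = 30 (x(p) = (-1 + 4)*(10 + 0) = 3*10 = 30)
(g(6) + x(13)) - 120 = (3 + 30) - 120 = 33 - 120 = -87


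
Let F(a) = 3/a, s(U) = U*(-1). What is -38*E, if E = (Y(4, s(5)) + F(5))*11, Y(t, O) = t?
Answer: -9614/5 ≈ -1922.8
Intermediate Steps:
s(U) = -U
E = 253/5 (E = (4 + 3/5)*11 = (23/5)*11 = 253/5 ≈ 50.600)
-38*E = -38*253/5 = -9614/5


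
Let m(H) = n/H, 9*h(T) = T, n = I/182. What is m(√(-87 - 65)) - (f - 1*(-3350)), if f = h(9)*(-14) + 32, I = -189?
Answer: -3368 + 27*I*√38/1976 ≈ -3368.0 + 0.08423*I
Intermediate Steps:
n = -27/26 (n = -189/182 = -189*1/182 = -27/26 ≈ -1.0385)
h(T) = T/9
f = 18 (f = ((⅑)*9)*(-14) + 32 = 1*(-14) + 32 = -14 + 32 = 18)
m(H) = -27/(26*H)
m(√(-87 - 65)) - (f - 1*(-3350)) = -27/(26*√(-87 - 65)) - (18 - 1*(-3350)) = -27*(-I*√38/76)/26 - (18 + 3350) = -27*(-I*√38/76)/26 - 1*3368 = -(-27)*I*√38/1976 - 3368 = 27*I*√38/1976 - 3368 = -3368 + 27*I*√38/1976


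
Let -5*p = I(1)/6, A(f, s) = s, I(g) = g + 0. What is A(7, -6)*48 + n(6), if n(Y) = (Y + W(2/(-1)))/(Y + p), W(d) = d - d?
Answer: -51372/179 ≈ -286.99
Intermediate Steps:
I(g) = g
W(d) = 0
p = -1/30 (p = -1/(5*6) = -1/5*1/6 = -1/30 ≈ -0.033333)
n(Y) = Y/(-1/30 + Y) (n(Y) = (Y + 0)/(Y - 1/30) = Y/(-1/30 + Y))
A(7, -6)*48 + n(6) = -6*48 + 30*6/(-1 + 30*6) = -288 + 30*6/(-1 + 180) = -288 + 30*6/179 = -288 + 30*6*(1/179) = -288 + 180/179 = -51372/179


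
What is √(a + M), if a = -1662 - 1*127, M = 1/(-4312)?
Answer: I*√169711718/308 ≈ 42.297*I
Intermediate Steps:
M = -1/4312 ≈ -0.00023191
a = -1789 (a = -1662 - 127 = -1789)
√(a + M) = √(-1789 - 1/4312) = √(-7714169/4312) = I*√169711718/308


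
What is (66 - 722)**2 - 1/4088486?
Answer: 1759422711295/4088486 ≈ 4.3034e+5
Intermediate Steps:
(66 - 722)**2 - 1/4088486 = (-656)**2 - 1*1/4088486 = 430336 - 1/4088486 = 1759422711295/4088486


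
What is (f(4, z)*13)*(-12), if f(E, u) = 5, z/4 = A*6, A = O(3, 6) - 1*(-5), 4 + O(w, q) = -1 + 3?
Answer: -780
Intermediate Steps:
O(w, q) = -2 (O(w, q) = -4 + (-1 + 3) = -4 + 2 = -2)
A = 3 (A = -2 - 1*(-5) = -2 + 5 = 3)
z = 72 (z = 4*(3*6) = 4*18 = 72)
(f(4, z)*13)*(-12) = (5*13)*(-12) = 65*(-12) = -780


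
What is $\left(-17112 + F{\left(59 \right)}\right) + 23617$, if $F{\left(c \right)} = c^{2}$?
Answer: $9986$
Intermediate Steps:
$\left(-17112 + F{\left(59 \right)}\right) + 23617 = \left(-17112 + 59^{2}\right) + 23617 = \left(-17112 + 3481\right) + 23617 = -13631 + 23617 = 9986$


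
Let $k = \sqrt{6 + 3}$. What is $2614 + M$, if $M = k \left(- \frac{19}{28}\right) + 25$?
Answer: $\frac{73835}{28} \approx 2637.0$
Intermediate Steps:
$k = 3$ ($k = \sqrt{9} = 3$)
$M = \frac{643}{28}$ ($M = 3 \left(- \frac{19}{28}\right) + 25 = - \frac{57}{28} + 25 = \frac{643}{28} \approx 22.964$)
$2614 + M = 2614 + \frac{643}{28} = \frac{73835}{28}$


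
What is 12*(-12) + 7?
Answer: -137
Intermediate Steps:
12*(-12) + 7 = -144 + 7 = -137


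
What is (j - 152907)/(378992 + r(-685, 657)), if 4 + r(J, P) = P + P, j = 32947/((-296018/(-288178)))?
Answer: -8942155940/28144059359 ≈ -0.31773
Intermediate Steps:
j = 4747300283/148009 (j = 32947/((-296018*(-1/288178))) = 32947/(148009/144089) = 32947*(144089/148009) = 4747300283/148009 ≈ 32074.)
r(J, P) = -4 + 2*P (r(J, P) = -4 + (P + P) = -4 + 2*P)
(j - 152907)/(378992 + r(-685, 657)) = (4747300283/148009 - 152907)/(378992 + (-4 + 2*657)) = -17884311880/(148009*(378992 + (-4 + 1314))) = -17884311880/(148009*(378992 + 1310)) = -17884311880/148009/380302 = -17884311880/148009*1/380302 = -8942155940/28144059359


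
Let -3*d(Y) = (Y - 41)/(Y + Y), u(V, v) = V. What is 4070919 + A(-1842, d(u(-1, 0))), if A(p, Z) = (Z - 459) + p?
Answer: 4068611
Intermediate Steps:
d(Y) = -(-41 + Y)/(6*Y) (d(Y) = -(Y - 41)/(3*(Y + Y)) = -(-41 + Y)/(3*(2*Y)) = -(-41 + Y)*1/(2*Y)/3 = -(-41 + Y)/(6*Y))
A(p, Z) = -459 + Z + p (A(p, Z) = (-459 + Z) + p = -459 + Z + p)
4070919 + A(-1842, d(u(-1, 0))) = 4070919 + (-459 + (⅙)*(41 - 1*(-1))/(-1) - 1842) = 4070919 + (-459 + (⅙)*(-1)*(41 + 1) - 1842) = 4070919 + (-459 + (⅙)*(-1)*42 - 1842) = 4070919 + (-459 - 7 - 1842) = 4070919 - 2308 = 4068611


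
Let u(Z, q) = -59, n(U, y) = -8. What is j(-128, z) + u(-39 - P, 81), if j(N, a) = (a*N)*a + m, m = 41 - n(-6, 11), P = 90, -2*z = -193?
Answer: -1191978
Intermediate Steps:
z = 193/2 (z = -½*(-193) = 193/2 ≈ 96.500)
m = 49 (m = 41 - 1*(-8) = 41 + 8 = 49)
j(N, a) = 49 + N*a² (j(N, a) = (a*N)*a + 49 = (N*a)*a + 49 = N*a² + 49 = 49 + N*a²)
j(-128, z) + u(-39 - P, 81) = (49 - 128*(193/2)²) - 59 = (49 - 128*37249/4) - 59 = (49 - 1191968) - 59 = -1191919 - 59 = -1191978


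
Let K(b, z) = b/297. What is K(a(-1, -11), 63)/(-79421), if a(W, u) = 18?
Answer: -2/2620893 ≈ -7.6310e-7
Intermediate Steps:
K(b, z) = b/297 (K(b, z) = b*(1/297) = b/297)
K(a(-1, -11), 63)/(-79421) = ((1/297)*18)/(-79421) = (2/33)*(-1/79421) = -2/2620893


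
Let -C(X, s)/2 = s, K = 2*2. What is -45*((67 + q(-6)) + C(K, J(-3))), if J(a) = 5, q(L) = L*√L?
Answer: -2565 + 270*I*√6 ≈ -2565.0 + 661.36*I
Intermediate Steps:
q(L) = L^(3/2)
K = 4
C(X, s) = -2*s
-45*((67 + q(-6)) + C(K, J(-3))) = -45*((67 + (-6)^(3/2)) - 2*5) = -45*((67 - 6*I*√6) - 10) = -45*(57 - 6*I*√6) = -2565 + 270*I*√6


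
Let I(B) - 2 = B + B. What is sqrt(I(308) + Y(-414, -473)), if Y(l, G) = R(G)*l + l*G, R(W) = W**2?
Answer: I*sqrt(92427366) ≈ 9613.9*I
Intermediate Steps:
Y(l, G) = G*l + l*G**2 (Y(l, G) = G**2*l + l*G = l*G**2 + G*l = G*l + l*G**2)
I(B) = 2 + 2*B (I(B) = 2 + (B + B) = 2 + 2*B)
sqrt(I(308) + Y(-414, -473)) = sqrt((2 + 2*308) - 473*(-414)*(1 - 473)) = sqrt((2 + 616) - 473*(-414)*(-472)) = sqrt(618 - 92427984) = sqrt(-92427366) = I*sqrt(92427366)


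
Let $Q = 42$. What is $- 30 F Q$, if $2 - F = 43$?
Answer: $51660$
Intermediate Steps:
$F = -41$ ($F = 2 - 43 = -41$)
$- 30 F Q = \left(-30\right) \left(-41\right) 42 = 1230 \cdot 42 = 51660$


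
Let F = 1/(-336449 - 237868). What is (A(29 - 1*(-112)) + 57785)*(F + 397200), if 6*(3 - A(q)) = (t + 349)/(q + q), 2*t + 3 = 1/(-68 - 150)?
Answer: 3241623898421964177751/141226847568 ≈ 2.2953e+10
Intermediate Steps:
t = -655/436 (t = -3/2 + 1/(2*(-68 - 150)) = -3/2 + (½)/(-218) = -3/2 + (½)*(-1/218) = -3/2 - 1/436 = -655/436 ≈ -1.5023)
F = -1/574317 (F = 1/(-574317) = -1/574317 ≈ -1.7412e-6)
A(q) = 3 - 50503/(1744*q) (A(q) = 3 - (-655/436 + 349)/(6*(q + q)) = 3 - 50503/(872*(2*q)) = 3 - 50503*1/(2*q)/872 = 3 - 50503/(1744*q))
(A(29 - 1*(-112)) + 57785)*(F + 397200) = ((3 - 50503/(1744*(29 - 1*(-112)))) + 57785)*(-1/574317 + 397200) = ((3 - 50503/(1744*(29 + 112))) + 57785)*(228118712399/574317) = ((3 - 50503/1744/141) + 57785)*(228118712399/574317) = ((3 - 50503/1744*1/141) + 57785)*(228118712399/574317) = ((3 - 50503/245904) + 57785)*(228118712399/574317) = (687209/245904 + 57785)*(228118712399/574317) = (14210249849/245904)*(228118712399/574317) = 3241623898421964177751/141226847568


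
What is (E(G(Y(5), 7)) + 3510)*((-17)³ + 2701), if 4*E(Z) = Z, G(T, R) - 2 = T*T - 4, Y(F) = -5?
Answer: -7776839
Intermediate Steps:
G(T, R) = -2 + T² (G(T, R) = 2 + (T*T - 4) = 2 + (T² - 4) = 2 + (-4 + T²) = -2 + T²)
E(Z) = Z/4
(E(G(Y(5), 7)) + 3510)*((-17)³ + 2701) = ((-2 + (-5)²)/4 + 3510)*((-17)³ + 2701) = ((-2 + 25)/4 + 3510)*(-4913 + 2701) = ((¼)*23 + 3510)*(-2212) = (23/4 + 3510)*(-2212) = (14063/4)*(-2212) = -7776839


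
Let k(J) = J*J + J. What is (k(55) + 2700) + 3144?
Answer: 8924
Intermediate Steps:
k(J) = J + J**2 (k(J) = J**2 + J = J + J**2)
(k(55) + 2700) + 3144 = (55*(1 + 55) + 2700) + 3144 = (55*56 + 2700) + 3144 = (3080 + 2700) + 3144 = 5780 + 3144 = 8924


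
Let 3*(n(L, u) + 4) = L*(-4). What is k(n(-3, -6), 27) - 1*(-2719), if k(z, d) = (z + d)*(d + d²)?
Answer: 23131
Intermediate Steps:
n(L, u) = -4 - 4*L/3 (n(L, u) = -4 + (L*(-4))/3 = -4 + (-4*L)/3 = -4 - 4*L/3)
k(z, d) = (d + z)*(d + d²)
k(n(-3, -6), 27) - 1*(-2719) = 27*(27 + (-4 - 4/3*(-3)) + 27² + 27*(-4 - 4/3*(-3))) - 1*(-2719) = 27*(27 + (-4 + 4) + 729 + 27*(-4 + 4)) + 2719 = 27*(27 + 0 + 729 + 27*0) + 2719 = 27*(27 + 0 + 729 + 0) + 2719 = 27*756 + 2719 = 20412 + 2719 = 23131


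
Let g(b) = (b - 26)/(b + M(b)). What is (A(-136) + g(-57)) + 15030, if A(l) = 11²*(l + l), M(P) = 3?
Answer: -965545/54 ≈ -17880.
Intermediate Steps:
g(b) = (-26 + b)/(3 + b) (g(b) = (b - 26)/(b + 3) = (-26 + b)/(3 + b))
A(l) = 242*l (A(l) = 121*(2*l) = 242*l)
(A(-136) + g(-57)) + 15030 = (242*(-136) + (-26 - 57)/(3 - 57)) + 15030 = (-32912 - 83/(-54)) + 15030 = (-32912 - 1/54*(-83)) + 15030 = (-32912 + 83/54) + 15030 = -1777165/54 + 15030 = -965545/54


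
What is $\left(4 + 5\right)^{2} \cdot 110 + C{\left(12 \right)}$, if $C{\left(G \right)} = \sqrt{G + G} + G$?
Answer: $8922 + 2 \sqrt{6} \approx 8926.9$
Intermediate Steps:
$C{\left(G \right)} = G + \sqrt{2} \sqrt{G}$ ($C{\left(G \right)} = \sqrt{2 G} + G = \sqrt{2} \sqrt{G} + G = G + \sqrt{2} \sqrt{G}$)
$\left(4 + 5\right)^{2} \cdot 110 + C{\left(12 \right)} = \left(4 + 5\right)^{2} \cdot 110 + \left(12 + \sqrt{2} \sqrt{12}\right) = 9^{2} \cdot 110 + \left(12 + \sqrt{2} \cdot 2 \sqrt{3}\right) = 81 \cdot 110 + \left(12 + 2 \sqrt{6}\right) = 8910 + \left(12 + 2 \sqrt{6}\right) = 8922 + 2 \sqrt{6}$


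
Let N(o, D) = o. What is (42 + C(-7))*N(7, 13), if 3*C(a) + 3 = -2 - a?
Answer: 896/3 ≈ 298.67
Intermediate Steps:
C(a) = -5/3 - a/3 (C(a) = -1 + (-2 - a)/3 = -1 + (-⅔ - a/3) = -5/3 - a/3)
(42 + C(-7))*N(7, 13) = (42 + (-5/3 - ⅓*(-7)))*7 = (42 + (-5/3 + 7/3))*7 = (42 + ⅔)*7 = (128/3)*7 = 896/3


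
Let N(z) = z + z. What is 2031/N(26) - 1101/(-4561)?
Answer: 9320643/237172 ≈ 39.299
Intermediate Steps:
N(z) = 2*z
2031/N(26) - 1101/(-4561) = 2031/((2*26)) - 1101/(-4561) = 2031/52 - 1101*(-1/4561) = 2031*(1/52) + 1101/4561 = 2031/52 + 1101/4561 = 9320643/237172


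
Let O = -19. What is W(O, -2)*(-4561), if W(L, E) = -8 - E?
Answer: 27366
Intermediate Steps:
W(O, -2)*(-4561) = (-8 - 1*(-2))*(-4561) = (-8 + 2)*(-4561) = -6*(-4561) = 27366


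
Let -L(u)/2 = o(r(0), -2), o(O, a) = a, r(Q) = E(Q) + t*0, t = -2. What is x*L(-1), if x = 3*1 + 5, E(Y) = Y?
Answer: 32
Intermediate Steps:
r(Q) = Q (r(Q) = Q - 2*0 = Q + 0 = Q)
x = 8 (x = 3 + 5 = 8)
L(u) = 4 (L(u) = -2*(-2) = 4)
x*L(-1) = 8*4 = 32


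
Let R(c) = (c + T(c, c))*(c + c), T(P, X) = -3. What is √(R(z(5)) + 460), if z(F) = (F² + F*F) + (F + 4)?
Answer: 2*√1767 ≈ 84.071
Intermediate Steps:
z(F) = 4 + F + 2*F² (z(F) = (F² + F²) + (4 + F) = 2*F² + (4 + F) = 4 + F + 2*F²)
R(c) = 2*c*(-3 + c) (R(c) = (c - 3)*(c + c) = (-3 + c)*(2*c) = 2*c*(-3 + c))
√(R(z(5)) + 460) = √(2*(4 + 5 + 2*5²)*(-3 + (4 + 5 + 2*5²)) + 460) = √(2*(4 + 5 + 2*25)*(-3 + (4 + 5 + 2*25)) + 460) = √(2*(4 + 5 + 50)*(-3 + (4 + 5 + 50)) + 460) = √(2*59*(-3 + 59) + 460) = √(2*59*56 + 460) = √(6608 + 460) = √7068 = 2*√1767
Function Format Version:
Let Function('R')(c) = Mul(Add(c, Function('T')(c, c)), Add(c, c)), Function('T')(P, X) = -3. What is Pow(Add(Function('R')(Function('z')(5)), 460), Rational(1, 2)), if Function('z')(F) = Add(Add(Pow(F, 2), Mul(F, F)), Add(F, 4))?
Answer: Mul(2, Pow(1767, Rational(1, 2))) ≈ 84.071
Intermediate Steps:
Function('z')(F) = Add(4, F, Mul(2, Pow(F, 2))) (Function('z')(F) = Add(Add(Pow(F, 2), Pow(F, 2)), Add(4, F)) = Add(Mul(2, Pow(F, 2)), Add(4, F)) = Add(4, F, Mul(2, Pow(F, 2))))
Function('R')(c) = Mul(2, c, Add(-3, c)) (Function('R')(c) = Mul(Add(c, -3), Add(c, c)) = Mul(Add(-3, c), Mul(2, c)) = Mul(2, c, Add(-3, c)))
Pow(Add(Function('R')(Function('z')(5)), 460), Rational(1, 2)) = Pow(Add(Mul(2, Add(4, 5, Mul(2, Pow(5, 2))), Add(-3, Add(4, 5, Mul(2, Pow(5, 2))))), 460), Rational(1, 2)) = Pow(Add(Mul(2, Add(4, 5, Mul(2, 25)), Add(-3, Add(4, 5, Mul(2, 25)))), 460), Rational(1, 2)) = Pow(Add(Mul(2, Add(4, 5, 50), Add(-3, Add(4, 5, 50))), 460), Rational(1, 2)) = Pow(Add(Mul(2, 59, Add(-3, 59)), 460), Rational(1, 2)) = Pow(Add(Mul(2, 59, 56), 460), Rational(1, 2)) = Pow(Add(6608, 460), Rational(1, 2)) = Pow(7068, Rational(1, 2)) = Mul(2, Pow(1767, Rational(1, 2)))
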